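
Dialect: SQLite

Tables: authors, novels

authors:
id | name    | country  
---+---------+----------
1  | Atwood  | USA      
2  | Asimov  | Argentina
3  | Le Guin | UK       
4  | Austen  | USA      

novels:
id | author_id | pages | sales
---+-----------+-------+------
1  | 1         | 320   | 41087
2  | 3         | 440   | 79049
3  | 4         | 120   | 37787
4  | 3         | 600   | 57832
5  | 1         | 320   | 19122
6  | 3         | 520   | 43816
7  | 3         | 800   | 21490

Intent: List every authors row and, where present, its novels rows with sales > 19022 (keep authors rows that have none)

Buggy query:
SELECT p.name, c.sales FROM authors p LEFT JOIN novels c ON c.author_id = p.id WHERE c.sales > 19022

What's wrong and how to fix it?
Bug: Filtering c.sales in WHERE discards the NULL rows produced by LEFT JOIN, turning it into an inner join

Fix: Move the right-table condition into the ON clause so unmatched parents are kept

Corrected query:
SELECT p.name, c.sales FROM authors p LEFT JOIN novels c ON c.author_id = p.id AND c.sales > 19022

Result:
name    | sales
--------+------
Atwood  | 19122
Atwood  | 41087
Asimov  | NULL 
Le Guin | 21490
Le Guin | 43816
Le Guin | 57832
Le Guin | 79049
Austen  | 37787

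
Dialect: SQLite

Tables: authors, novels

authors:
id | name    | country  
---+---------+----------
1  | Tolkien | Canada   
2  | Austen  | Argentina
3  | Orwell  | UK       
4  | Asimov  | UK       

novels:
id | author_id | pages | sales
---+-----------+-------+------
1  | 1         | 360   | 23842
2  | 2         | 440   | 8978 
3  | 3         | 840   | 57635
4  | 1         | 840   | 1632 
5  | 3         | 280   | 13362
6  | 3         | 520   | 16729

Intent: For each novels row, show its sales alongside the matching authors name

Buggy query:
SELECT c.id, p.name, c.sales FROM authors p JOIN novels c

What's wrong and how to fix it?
Bug: Missing join condition: each novels row is matched to all authors rows instead of just its own

Fix: Add ON c.author_id = p.id to the JOIN

Corrected query:
SELECT c.id, p.name, c.sales FROM authors p JOIN novels c ON c.author_id = p.id

Result:
id | name    | sales
---+---------+------
1  | Tolkien | 23842
2  | Austen  | 8978 
3  | Orwell  | 57635
4  | Tolkien | 1632 
5  | Orwell  | 13362
6  | Orwell  | 16729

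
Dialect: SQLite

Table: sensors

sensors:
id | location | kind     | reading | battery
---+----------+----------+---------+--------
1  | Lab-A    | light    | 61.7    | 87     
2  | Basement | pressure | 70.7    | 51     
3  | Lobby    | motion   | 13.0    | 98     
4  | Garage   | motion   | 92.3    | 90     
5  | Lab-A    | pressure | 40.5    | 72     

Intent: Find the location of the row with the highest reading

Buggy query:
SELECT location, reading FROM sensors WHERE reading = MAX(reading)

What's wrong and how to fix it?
Bug: WHERE is evaluated per row; an aggregate over the whole table isn't defined there

Fix: Use a subquery: WHERE reading = (SELECT MAX(reading) FROM sensors)

Corrected query:
SELECT location, reading FROM sensors WHERE reading = (SELECT MAX(reading) FROM sensors)

Result:
location | reading
---------+--------
Garage   | 92.3   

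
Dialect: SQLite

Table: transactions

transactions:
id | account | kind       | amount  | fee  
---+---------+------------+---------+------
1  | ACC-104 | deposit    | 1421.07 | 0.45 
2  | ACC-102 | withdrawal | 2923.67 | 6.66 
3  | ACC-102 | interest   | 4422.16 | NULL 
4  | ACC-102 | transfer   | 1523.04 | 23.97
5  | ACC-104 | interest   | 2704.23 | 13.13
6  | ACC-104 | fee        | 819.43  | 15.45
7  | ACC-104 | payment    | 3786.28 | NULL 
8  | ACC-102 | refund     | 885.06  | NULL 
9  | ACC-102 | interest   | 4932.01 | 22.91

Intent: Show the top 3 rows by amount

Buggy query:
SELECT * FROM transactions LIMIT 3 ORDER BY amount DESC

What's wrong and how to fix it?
Bug: LIMIT must come after ORDER BY

Fix: Swap the clauses: ORDER BY first, then LIMIT

Corrected query:
SELECT * FROM transactions ORDER BY amount DESC LIMIT 3

Result:
id | account | kind     | amount  | fee  
---+---------+----------+---------+------
9  | ACC-102 | interest | 4932.01 | 22.91
3  | ACC-102 | interest | 4422.16 | NULL 
7  | ACC-104 | payment  | 3786.28 | NULL 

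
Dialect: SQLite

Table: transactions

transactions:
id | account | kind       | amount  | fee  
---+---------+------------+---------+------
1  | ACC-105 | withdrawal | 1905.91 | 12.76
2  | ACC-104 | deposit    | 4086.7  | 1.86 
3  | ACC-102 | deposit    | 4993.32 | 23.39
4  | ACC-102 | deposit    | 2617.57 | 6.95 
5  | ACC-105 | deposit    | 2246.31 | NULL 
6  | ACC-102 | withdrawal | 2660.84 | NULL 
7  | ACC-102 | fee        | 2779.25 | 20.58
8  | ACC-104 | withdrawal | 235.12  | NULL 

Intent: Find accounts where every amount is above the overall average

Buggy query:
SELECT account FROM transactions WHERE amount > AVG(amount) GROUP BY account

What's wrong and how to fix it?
Bug: AVG() is an aggregate; it can't sit directly in WHERE

Fix: Compute the overall average in a scalar subquery and compare each group's MIN against it in HAVING

Corrected query:
SELECT account FROM transactions GROUP BY account HAVING MIN(amount) > (SELECT AVG(amount) FROM transactions)

Result:
(no rows)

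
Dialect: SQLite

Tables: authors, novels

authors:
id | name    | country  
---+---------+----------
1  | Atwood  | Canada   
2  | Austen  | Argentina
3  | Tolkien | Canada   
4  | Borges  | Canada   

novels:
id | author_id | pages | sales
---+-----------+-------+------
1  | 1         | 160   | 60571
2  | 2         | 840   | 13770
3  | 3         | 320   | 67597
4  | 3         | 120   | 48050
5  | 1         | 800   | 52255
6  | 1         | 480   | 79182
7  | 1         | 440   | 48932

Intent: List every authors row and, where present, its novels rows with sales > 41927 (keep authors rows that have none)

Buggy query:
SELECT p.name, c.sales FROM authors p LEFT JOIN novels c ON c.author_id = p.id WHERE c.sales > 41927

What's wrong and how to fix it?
Bug: Filtering c.sales in WHERE discards the NULL rows produced by LEFT JOIN, turning it into an inner join

Fix: Move the right-table condition into the ON clause so unmatched parents are kept

Corrected query:
SELECT p.name, c.sales FROM authors p LEFT JOIN novels c ON c.author_id = p.id AND c.sales > 41927

Result:
name    | sales
--------+------
Atwood  | 48932
Atwood  | 52255
Atwood  | 60571
Atwood  | 79182
Austen  | NULL 
Tolkien | 48050
Tolkien | 67597
Borges  | NULL 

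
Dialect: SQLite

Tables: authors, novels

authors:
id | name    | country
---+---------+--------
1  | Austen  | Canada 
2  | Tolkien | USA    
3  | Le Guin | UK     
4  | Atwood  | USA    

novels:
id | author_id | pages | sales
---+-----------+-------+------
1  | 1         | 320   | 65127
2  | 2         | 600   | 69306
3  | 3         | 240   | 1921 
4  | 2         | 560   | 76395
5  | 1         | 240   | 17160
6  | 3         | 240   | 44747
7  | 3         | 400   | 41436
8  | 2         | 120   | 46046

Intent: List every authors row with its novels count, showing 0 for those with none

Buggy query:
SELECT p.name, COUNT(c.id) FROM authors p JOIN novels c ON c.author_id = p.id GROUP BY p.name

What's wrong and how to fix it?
Bug: An inner join excludes parents with zero children

Fix: Switch to LEFT JOIN to retain unmatched parent rows

Corrected query:
SELECT p.name, COUNT(c.id) FROM authors p LEFT JOIN novels c ON c.author_id = p.id GROUP BY p.name

Result:
name    | COUNT(c.id)
--------+------------
Atwood  | 0          
Austen  | 2          
Le Guin | 3          
Tolkien | 3          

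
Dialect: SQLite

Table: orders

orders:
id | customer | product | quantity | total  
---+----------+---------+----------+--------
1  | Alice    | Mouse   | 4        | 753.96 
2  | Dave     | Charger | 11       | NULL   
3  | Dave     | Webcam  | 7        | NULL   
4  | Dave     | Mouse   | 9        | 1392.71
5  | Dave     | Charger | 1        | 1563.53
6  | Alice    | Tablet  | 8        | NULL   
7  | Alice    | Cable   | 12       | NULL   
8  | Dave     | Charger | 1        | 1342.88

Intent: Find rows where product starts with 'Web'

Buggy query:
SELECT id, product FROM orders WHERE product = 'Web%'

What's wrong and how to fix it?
Bug: '=' compares the literal string including the % character; pattern matching needs LIKE

Fix: Replace '=' with LIKE so 'Web%' is treated as a pattern

Corrected query:
SELECT id, product FROM orders WHERE product LIKE 'Web%'

Result:
id | product
---+--------
3  | Webcam 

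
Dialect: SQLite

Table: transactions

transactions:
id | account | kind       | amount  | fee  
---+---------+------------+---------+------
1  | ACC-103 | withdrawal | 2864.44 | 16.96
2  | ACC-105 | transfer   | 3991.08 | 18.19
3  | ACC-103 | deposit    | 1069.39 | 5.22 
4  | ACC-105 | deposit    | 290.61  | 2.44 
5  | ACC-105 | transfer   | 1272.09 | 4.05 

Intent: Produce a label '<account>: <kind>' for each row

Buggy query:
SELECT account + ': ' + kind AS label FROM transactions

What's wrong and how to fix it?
Bug: '+' is numeric addition; on text columns SQLite converts them to 0 instead of concatenating

Fix: Replace + with || to concatenate text

Corrected query:
SELECT account || ': ' || kind AS label FROM transactions

Result:
label              
-------------------
ACC-103: withdrawal
ACC-105: transfer  
ACC-103: deposit   
ACC-105: deposit   
ACC-105: transfer  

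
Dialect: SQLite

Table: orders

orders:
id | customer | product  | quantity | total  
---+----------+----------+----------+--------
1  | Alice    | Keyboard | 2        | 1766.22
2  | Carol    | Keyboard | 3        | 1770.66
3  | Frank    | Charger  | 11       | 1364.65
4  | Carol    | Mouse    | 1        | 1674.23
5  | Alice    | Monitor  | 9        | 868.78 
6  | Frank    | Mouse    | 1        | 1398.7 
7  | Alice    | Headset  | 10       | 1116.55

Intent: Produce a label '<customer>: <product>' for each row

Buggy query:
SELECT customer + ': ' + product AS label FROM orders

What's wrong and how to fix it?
Bug: SQLite uses || for string concatenation; + coerces text to numbers (yielding 0)

Fix: Use the || operator for string concatenation

Corrected query:
SELECT customer || ': ' || product AS label FROM orders

Result:
label          
---------------
Alice: Keyboard
Carol: Keyboard
Frank: Charger 
Carol: Mouse   
Alice: Monitor 
Frank: Mouse   
Alice: Headset 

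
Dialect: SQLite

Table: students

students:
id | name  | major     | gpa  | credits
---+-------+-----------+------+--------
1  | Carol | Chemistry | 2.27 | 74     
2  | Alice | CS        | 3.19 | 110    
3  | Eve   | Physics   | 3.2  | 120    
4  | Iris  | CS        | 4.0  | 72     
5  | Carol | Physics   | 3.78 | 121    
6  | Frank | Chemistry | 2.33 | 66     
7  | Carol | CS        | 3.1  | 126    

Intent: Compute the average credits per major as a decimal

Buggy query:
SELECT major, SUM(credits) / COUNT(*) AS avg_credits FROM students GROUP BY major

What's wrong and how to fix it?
Bug: Both operands are integers, so '/' performs integer division and truncates

Fix: Multiply by 1.0 (or CAST to REAL) to force floating-point division

Corrected query:
SELECT major, SUM(credits) * 1.0 / COUNT(*) AS avg_credits FROM students GROUP BY major

Result:
major     | avg_credits
----------+------------
CS        | 102.666667 
Chemistry | 70         
Physics   | 120.5      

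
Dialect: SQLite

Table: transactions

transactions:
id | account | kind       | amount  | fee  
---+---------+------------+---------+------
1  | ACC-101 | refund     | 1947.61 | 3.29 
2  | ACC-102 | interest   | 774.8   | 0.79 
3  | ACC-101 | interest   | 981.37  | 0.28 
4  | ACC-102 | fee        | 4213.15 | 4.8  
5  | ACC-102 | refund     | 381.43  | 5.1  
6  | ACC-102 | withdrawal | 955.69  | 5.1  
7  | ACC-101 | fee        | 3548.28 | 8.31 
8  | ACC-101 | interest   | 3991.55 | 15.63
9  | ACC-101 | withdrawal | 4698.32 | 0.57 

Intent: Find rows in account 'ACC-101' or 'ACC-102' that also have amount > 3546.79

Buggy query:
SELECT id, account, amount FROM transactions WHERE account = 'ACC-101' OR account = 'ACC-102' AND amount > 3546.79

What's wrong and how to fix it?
Bug: Without parentheses, AND is evaluated before OR, so the amount filter only applies to the 'ACC-102' branch

Fix: Group the OR with parentheses (or use IN), then AND the threshold

Corrected query:
SELECT id, account, amount FROM transactions WHERE (account = 'ACC-101' OR account = 'ACC-102') AND amount > 3546.79

Result:
id | account | amount 
---+---------+--------
4  | ACC-102 | 4213.15
7  | ACC-101 | 3548.28
8  | ACC-101 | 3991.55
9  | ACC-101 | 4698.32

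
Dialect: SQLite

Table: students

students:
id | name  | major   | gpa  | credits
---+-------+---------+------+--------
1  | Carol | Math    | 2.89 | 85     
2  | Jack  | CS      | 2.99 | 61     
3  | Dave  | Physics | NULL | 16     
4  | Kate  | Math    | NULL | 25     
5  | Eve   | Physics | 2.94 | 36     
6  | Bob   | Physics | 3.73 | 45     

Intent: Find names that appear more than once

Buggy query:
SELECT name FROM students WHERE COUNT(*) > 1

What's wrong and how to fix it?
Bug: COUNT(*) is an aggregate and cannot be used in WHERE

Fix: Group first, then use HAVING for the count condition

Corrected query:
SELECT name FROM students GROUP BY name HAVING COUNT(*) > 1

Result:
(no rows)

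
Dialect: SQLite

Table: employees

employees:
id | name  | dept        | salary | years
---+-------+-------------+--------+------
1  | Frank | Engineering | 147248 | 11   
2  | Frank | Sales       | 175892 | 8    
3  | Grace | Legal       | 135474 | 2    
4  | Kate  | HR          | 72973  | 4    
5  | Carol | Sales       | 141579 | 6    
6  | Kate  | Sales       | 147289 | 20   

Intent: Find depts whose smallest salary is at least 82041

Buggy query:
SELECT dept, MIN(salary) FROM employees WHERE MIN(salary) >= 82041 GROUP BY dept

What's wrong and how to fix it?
Bug: MIN() in WHERE is a misuse of aggregate

Fix: Replace WHERE with HAVING after the GROUP BY

Corrected query:
SELECT dept, MIN(salary) FROM employees GROUP BY dept HAVING MIN(salary) >= 82041

Result:
dept        | MIN(salary)
------------+------------
Engineering | 147248     
Legal       | 135474     
Sales       | 141579     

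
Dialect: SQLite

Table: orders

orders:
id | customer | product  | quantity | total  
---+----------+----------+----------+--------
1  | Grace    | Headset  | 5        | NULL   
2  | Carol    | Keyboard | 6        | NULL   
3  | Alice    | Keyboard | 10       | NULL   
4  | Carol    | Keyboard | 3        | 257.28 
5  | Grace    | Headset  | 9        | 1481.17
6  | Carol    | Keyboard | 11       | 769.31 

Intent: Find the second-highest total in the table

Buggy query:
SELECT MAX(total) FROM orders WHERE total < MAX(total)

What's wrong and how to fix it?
Bug: MAX(total) on the right of the comparison is an aggregate-in-WHERE error

Fix: Put the inner MAX in a scalar subquery

Corrected query:
SELECT MAX(total) FROM orders WHERE total < (SELECT MAX(total) FROM orders)

Result:
MAX(total)
----------
769.31    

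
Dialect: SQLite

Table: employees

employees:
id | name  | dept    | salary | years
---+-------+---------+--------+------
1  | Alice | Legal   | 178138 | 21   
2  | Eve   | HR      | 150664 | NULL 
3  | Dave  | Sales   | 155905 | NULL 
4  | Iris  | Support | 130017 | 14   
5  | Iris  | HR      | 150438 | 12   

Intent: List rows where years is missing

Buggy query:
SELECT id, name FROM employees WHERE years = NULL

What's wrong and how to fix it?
Bug: '= NULL' is always unknown in SQL three-valued logic, so no rows match

Fix: Use IS NULL to test for NULL

Corrected query:
SELECT id, name FROM employees WHERE years IS NULL

Result:
id | name
---+-----
2  | Eve 
3  | Dave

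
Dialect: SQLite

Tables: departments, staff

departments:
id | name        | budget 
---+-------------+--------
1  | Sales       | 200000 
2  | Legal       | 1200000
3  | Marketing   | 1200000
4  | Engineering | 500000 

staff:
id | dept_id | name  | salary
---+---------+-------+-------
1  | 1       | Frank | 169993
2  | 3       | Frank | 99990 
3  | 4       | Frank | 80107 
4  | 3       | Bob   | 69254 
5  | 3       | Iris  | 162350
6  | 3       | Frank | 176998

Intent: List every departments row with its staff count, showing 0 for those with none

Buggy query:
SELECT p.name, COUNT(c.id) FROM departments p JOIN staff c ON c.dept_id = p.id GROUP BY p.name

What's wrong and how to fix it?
Bug: INNER JOIN drops departments rows that have no matching staff rows

Fix: Switch to LEFT JOIN to retain unmatched parent rows

Corrected query:
SELECT p.name, COUNT(c.id) FROM departments p LEFT JOIN staff c ON c.dept_id = p.id GROUP BY p.name

Result:
name        | COUNT(c.id)
------------+------------
Engineering | 1          
Legal       | 0          
Marketing   | 4          
Sales       | 1          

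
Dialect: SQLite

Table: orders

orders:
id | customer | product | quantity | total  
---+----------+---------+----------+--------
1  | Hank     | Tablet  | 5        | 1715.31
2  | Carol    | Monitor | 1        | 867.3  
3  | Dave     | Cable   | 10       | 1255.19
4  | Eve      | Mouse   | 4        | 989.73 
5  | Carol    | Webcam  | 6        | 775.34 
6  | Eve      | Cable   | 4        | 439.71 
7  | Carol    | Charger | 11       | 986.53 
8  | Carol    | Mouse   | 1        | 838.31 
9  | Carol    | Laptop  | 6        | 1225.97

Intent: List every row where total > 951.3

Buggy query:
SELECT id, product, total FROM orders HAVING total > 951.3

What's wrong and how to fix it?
Bug: This is a non-aggregate query (no GROUP BY, no aggregates), so in SQLite the HAVING clause is invalid here; a row-level condition belongs in WHERE

Fix: Replace HAVING with WHERE since the condition applies to individual rows

Corrected query:
SELECT id, product, total FROM orders WHERE total > 951.3

Result:
id | product | total  
---+---------+--------
1  | Tablet  | 1715.31
3  | Cable   | 1255.19
4  | Mouse   | 989.73 
7  | Charger | 986.53 
9  | Laptop  | 1225.97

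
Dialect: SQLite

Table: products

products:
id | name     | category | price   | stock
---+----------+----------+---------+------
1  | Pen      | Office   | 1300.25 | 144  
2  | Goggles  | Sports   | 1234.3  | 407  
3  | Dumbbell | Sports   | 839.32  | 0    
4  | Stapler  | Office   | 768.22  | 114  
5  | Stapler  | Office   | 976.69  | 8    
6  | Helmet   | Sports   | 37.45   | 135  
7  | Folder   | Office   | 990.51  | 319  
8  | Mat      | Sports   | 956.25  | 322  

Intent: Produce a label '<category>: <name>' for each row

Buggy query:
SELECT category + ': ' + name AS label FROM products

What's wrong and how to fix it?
Bug: '+' is numeric addition; on text columns SQLite converts them to 0 instead of concatenating

Fix: Use the || operator for string concatenation

Corrected query:
SELECT category || ': ' || name AS label FROM products

Result:
label           
----------------
Office: Pen     
Sports: Goggles 
Sports: Dumbbell
Office: Stapler 
Office: Stapler 
Sports: Helmet  
Office: Folder  
Sports: Mat     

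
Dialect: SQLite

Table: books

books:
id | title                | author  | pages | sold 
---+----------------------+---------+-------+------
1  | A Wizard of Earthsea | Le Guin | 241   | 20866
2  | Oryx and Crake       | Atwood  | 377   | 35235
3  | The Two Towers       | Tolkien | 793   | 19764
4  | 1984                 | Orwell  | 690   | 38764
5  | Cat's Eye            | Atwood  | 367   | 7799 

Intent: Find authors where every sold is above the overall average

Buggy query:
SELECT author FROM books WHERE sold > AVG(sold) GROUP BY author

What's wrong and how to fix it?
Bug: WHERE evaluates per row before aggregation, so AVG() is unavailable

Fix: Use a subquery for AVG and a HAVING MIN(...) filter so the condition holds for every row in the group

Corrected query:
SELECT author FROM books GROUP BY author HAVING MIN(sold) > (SELECT AVG(sold) FROM books)

Result:
author
------
Orwell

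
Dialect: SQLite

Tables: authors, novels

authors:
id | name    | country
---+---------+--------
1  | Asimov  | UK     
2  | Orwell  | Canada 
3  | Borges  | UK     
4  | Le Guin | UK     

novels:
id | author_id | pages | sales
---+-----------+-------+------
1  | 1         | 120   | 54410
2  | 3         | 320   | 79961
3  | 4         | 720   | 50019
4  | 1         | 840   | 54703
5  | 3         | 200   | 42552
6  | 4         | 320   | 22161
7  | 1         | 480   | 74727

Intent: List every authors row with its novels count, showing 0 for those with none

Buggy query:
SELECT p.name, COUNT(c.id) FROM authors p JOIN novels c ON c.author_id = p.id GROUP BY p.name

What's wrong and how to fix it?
Bug: An inner join excludes parents with zero children

Fix: Use LEFT JOIN so parents without children still appear (COUNT(c.id) gives 0)

Corrected query:
SELECT p.name, COUNT(c.id) FROM authors p LEFT JOIN novels c ON c.author_id = p.id GROUP BY p.name

Result:
name    | COUNT(c.id)
--------+------------
Asimov  | 3          
Borges  | 2          
Le Guin | 2          
Orwell  | 0          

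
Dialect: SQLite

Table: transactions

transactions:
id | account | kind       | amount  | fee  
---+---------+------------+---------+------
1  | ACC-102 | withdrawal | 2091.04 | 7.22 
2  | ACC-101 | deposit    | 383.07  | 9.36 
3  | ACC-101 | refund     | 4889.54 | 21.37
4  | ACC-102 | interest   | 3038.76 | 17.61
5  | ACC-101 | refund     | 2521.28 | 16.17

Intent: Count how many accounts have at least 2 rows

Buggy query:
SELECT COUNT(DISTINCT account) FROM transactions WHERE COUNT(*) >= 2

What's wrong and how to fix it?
Bug: WHERE filters individual rows, not groups, so a group-level COUNT is invalid there

Fix: Use a subquery that GROUPs and filters with HAVING, then count its rows

Corrected query:
SELECT COUNT(*) FROM (SELECT account FROM transactions GROUP BY account HAVING COUNT(*) >= 2)

Result:
COUNT(*)
--------
2       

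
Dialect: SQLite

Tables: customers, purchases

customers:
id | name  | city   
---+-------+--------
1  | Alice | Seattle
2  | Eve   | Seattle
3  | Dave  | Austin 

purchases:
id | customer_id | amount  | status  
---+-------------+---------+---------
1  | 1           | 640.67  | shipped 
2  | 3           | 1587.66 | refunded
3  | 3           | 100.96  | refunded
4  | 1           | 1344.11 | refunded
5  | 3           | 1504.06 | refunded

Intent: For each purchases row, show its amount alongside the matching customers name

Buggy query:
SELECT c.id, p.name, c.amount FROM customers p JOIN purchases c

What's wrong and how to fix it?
Bug: Missing join condition: each purchases row is matched to all customers rows instead of just its own

Fix: Specify the join condition linking the foreign key to the parent id

Corrected query:
SELECT c.id, p.name, c.amount FROM customers p JOIN purchases c ON c.customer_id = p.id

Result:
id | name  | amount 
---+-------+--------
1  | Alice | 640.67 
2  | Dave  | 1587.66
3  | Dave  | 100.96 
4  | Alice | 1344.11
5  | Dave  | 1504.06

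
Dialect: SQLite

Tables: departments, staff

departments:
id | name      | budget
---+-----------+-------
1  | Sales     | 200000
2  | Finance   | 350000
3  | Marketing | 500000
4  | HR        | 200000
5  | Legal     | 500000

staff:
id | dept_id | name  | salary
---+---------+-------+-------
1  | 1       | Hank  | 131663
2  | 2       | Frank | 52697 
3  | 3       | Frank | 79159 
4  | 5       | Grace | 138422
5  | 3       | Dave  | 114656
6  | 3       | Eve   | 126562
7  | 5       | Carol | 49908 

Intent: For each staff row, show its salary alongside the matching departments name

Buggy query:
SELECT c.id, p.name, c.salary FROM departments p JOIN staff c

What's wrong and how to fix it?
Bug: Missing join condition: each staff row is matched to all departments rows instead of just its own

Fix: Add ON c.dept_id = p.id to the JOIN

Corrected query:
SELECT c.id, p.name, c.salary FROM departments p JOIN staff c ON c.dept_id = p.id

Result:
id | name      | salary
---+-----------+-------
1  | Sales     | 131663
2  | Finance   | 52697 
3  | Marketing | 79159 
4  | Legal     | 138422
5  | Marketing | 114656
6  | Marketing | 126562
7  | Legal     | 49908 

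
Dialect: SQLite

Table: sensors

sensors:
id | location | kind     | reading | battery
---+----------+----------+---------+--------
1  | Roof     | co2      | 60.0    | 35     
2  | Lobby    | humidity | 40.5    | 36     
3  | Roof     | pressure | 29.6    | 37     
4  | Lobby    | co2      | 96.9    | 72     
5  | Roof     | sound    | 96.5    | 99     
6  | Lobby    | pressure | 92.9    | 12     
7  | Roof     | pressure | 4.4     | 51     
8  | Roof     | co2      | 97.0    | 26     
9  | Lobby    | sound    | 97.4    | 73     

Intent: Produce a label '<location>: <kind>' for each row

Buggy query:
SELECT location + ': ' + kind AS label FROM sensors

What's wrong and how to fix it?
Bug: SQLite uses || for string concatenation; + coerces text to numbers (yielding 0)

Fix: Use the || operator for string concatenation

Corrected query:
SELECT location || ': ' || kind AS label FROM sensors

Result:
label          
---------------
Roof: co2      
Lobby: humidity
Roof: pressure 
Lobby: co2     
Roof: sound    
Lobby: pressure
Roof: pressure 
Roof: co2      
Lobby: sound   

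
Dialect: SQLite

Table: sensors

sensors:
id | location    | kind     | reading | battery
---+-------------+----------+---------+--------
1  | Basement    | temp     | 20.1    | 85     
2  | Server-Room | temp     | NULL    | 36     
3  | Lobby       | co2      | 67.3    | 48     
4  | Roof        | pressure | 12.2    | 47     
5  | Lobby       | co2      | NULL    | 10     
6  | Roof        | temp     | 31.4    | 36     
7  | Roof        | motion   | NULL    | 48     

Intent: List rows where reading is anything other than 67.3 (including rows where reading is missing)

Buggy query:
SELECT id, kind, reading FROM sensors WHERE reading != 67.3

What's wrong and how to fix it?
Bug: Inequality against NULL is unknown, not true; rows with NULL are dropped

Fix: Handle NULL separately with IS NULL alongside the inequality

Corrected query:
SELECT id, kind, reading FROM sensors WHERE reading != 67.3 OR reading IS NULL

Result:
id | kind     | reading
---+----------+--------
1  | temp     | 20.1   
2  | temp     | NULL   
4  | pressure | 12.2   
5  | co2      | NULL   
6  | temp     | 31.4   
7  | motion   | NULL   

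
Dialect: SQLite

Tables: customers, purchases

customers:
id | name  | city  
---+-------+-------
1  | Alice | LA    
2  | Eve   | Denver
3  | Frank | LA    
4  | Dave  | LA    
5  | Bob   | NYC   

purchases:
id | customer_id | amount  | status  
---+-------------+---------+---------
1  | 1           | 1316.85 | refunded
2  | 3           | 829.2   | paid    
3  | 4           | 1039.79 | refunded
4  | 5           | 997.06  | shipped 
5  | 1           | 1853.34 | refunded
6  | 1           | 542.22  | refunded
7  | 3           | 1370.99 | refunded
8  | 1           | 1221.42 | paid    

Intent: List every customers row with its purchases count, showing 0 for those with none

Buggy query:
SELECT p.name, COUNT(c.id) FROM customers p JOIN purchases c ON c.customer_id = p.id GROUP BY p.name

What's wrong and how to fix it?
Bug: An inner join excludes parents with zero children

Fix: Use LEFT JOIN so parents without children still appear (COUNT(c.id) gives 0)

Corrected query:
SELECT p.name, COUNT(c.id) FROM customers p LEFT JOIN purchases c ON c.customer_id = p.id GROUP BY p.name

Result:
name  | COUNT(c.id)
------+------------
Alice | 4          
Bob   | 1          
Dave  | 1          
Eve   | 0          
Frank | 2          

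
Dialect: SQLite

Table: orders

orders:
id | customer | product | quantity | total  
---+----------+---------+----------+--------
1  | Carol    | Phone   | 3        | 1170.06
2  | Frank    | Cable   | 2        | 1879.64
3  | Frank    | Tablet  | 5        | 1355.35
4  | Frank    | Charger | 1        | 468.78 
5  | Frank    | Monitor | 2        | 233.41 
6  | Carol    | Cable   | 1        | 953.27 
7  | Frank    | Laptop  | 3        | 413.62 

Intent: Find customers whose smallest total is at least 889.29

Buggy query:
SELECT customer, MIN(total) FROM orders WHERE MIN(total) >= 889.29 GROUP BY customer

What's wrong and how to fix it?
Bug: Aggregates like MIN are computed per group after WHERE runs

Fix: Use HAVING for the per-group MIN condition

Corrected query:
SELECT customer, MIN(total) FROM orders GROUP BY customer HAVING MIN(total) >= 889.29

Result:
customer | MIN(total)
---------+-----------
Carol    | 953.27    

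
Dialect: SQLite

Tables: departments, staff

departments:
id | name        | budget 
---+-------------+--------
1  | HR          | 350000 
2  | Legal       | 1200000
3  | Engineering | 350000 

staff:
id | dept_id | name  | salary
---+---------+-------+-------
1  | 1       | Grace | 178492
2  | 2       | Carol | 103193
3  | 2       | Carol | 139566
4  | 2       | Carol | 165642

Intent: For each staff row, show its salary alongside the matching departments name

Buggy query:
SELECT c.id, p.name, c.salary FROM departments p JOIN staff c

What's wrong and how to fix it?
Bug: JOIN with no ON clause produces a cartesian product; every staff row pairs with every departments row

Fix: Specify the join condition linking the foreign key to the parent id

Corrected query:
SELECT c.id, p.name, c.salary FROM departments p JOIN staff c ON c.dept_id = p.id

Result:
id | name  | salary
---+-------+-------
1  | HR    | 178492
2  | Legal | 103193
3  | Legal | 139566
4  | Legal | 165642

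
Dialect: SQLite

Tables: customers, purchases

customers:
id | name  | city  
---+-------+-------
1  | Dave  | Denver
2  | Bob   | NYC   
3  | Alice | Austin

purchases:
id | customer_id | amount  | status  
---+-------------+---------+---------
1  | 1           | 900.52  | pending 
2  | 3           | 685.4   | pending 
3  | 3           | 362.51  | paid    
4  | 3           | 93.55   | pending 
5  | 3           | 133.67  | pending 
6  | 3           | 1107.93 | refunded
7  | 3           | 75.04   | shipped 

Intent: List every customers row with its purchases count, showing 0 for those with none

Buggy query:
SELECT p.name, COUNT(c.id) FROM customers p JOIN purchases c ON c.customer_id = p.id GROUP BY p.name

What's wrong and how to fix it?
Bug: An inner join excludes parents with zero children

Fix: Switch to LEFT JOIN to retain unmatched parent rows

Corrected query:
SELECT p.name, COUNT(c.id) FROM customers p LEFT JOIN purchases c ON c.customer_id = p.id GROUP BY p.name

Result:
name  | COUNT(c.id)
------+------------
Alice | 6          
Bob   | 0          
Dave  | 1          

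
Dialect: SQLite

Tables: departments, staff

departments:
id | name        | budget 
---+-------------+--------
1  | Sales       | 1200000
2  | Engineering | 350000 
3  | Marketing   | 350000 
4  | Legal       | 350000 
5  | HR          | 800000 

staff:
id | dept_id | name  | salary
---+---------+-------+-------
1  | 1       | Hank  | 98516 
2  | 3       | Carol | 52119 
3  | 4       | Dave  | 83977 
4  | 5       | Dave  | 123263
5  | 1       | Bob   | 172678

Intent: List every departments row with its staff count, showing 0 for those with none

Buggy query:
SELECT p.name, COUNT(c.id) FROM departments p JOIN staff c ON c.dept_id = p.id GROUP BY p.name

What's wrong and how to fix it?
Bug: INNER JOIN drops departments rows that have no matching staff rows

Fix: Use LEFT JOIN so parents without children still appear (COUNT(c.id) gives 0)

Corrected query:
SELECT p.name, COUNT(c.id) FROM departments p LEFT JOIN staff c ON c.dept_id = p.id GROUP BY p.name

Result:
name        | COUNT(c.id)
------------+------------
Engineering | 0          
HR          | 1          
Legal       | 1          
Marketing   | 1          
Sales       | 2          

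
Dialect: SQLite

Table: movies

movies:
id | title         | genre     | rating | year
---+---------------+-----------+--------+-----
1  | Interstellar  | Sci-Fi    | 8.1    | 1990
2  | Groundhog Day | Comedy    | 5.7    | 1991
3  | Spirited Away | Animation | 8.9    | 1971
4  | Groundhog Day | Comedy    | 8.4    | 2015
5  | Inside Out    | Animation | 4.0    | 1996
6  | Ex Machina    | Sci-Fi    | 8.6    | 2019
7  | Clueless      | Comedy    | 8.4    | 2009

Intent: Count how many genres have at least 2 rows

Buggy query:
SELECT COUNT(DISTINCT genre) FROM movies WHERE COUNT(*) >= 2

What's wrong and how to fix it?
Bug: WHERE filters individual rows, not groups, so a group-level COUNT is invalid there

Fix: Group first with HAVING COUNT(*) >= 2, then COUNT the resulting groups

Corrected query:
SELECT COUNT(*) FROM (SELECT genre FROM movies GROUP BY genre HAVING COUNT(*) >= 2)

Result:
COUNT(*)
--------
3       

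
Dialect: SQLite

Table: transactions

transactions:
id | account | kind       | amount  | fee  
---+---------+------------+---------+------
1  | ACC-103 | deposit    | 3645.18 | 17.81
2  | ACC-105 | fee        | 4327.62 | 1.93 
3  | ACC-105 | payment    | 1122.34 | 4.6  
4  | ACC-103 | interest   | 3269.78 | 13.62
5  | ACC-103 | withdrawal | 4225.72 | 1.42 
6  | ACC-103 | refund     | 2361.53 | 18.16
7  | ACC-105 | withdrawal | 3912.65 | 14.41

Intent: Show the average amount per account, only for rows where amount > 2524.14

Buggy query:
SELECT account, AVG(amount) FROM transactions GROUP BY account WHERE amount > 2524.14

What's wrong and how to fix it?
Bug: Row-level WHERE must come before GROUP BY in the clause order

Fix: Move the WHERE clause before GROUP BY

Corrected query:
SELECT account, AVG(amount) FROM transactions WHERE amount > 2524.14 GROUP BY account

Result:
account | AVG(amount)
--------+------------
ACC-103 | 3713.56    
ACC-105 | 4120.135   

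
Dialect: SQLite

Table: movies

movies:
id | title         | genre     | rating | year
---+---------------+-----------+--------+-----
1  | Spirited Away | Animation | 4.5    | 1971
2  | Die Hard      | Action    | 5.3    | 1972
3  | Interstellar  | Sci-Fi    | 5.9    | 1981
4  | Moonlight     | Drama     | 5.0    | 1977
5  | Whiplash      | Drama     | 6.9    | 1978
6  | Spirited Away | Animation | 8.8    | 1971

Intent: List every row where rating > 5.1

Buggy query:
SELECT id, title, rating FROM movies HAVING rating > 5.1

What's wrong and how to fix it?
Bug: HAVING filters the output of aggregation, but this query has no GROUP BY and no aggregate functions, so SQLite rejects it (HAVING clause on a non-aggregate query); the condition here is per row

Fix: Use WHERE for row-level filtering

Corrected query:
SELECT id, title, rating FROM movies WHERE rating > 5.1

Result:
id | title         | rating
---+---------------+-------
2  | Die Hard      | 5.3   
3  | Interstellar  | 5.9   
5  | Whiplash      | 6.9   
6  | Spirited Away | 8.8   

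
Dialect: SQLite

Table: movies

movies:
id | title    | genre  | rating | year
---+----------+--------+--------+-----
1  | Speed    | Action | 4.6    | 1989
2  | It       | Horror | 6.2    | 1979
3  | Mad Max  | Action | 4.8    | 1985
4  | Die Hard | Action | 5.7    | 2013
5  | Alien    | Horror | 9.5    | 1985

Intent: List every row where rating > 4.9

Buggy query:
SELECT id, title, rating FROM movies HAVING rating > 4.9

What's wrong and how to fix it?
Bug: This is a non-aggregate query (no GROUP BY, no aggregates), so in SQLite the HAVING clause is invalid here; a row-level condition belongs in WHERE

Fix: Use WHERE for row-level filtering

Corrected query:
SELECT id, title, rating FROM movies WHERE rating > 4.9

Result:
id | title    | rating
---+----------+-------
2  | It       | 6.2   
4  | Die Hard | 5.7   
5  | Alien    | 9.5   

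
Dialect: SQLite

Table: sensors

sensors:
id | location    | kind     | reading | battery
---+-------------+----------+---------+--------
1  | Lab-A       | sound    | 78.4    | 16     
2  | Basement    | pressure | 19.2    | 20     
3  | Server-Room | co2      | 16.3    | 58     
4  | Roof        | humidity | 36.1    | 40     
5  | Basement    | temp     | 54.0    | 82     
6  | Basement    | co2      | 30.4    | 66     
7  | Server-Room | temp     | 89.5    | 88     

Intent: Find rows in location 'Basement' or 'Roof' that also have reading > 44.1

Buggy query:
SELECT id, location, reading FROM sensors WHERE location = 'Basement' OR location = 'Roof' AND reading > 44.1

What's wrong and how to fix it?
Bug: AND binds tighter than OR, so this parses as location = 'Basement' OR (location = 'Roof' AND reading > 44.1)

Fix: Add parentheses around the OR so the AND applies to both alternatives

Corrected query:
SELECT id, location, reading FROM sensors WHERE (location = 'Basement' OR location = 'Roof') AND reading > 44.1

Result:
id | location | reading
---+----------+--------
5  | Basement | 54     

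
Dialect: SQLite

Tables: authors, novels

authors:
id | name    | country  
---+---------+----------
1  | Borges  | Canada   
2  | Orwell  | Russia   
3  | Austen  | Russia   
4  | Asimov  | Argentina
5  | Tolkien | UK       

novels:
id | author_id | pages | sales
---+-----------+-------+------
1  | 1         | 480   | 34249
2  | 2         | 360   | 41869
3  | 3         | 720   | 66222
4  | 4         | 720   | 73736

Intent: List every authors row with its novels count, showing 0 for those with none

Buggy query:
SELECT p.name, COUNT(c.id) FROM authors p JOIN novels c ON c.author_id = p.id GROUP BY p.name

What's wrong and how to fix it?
Bug: INNER JOIN drops authors rows that have no matching novels rows

Fix: Use LEFT JOIN so parents without children still appear (COUNT(c.id) gives 0)

Corrected query:
SELECT p.name, COUNT(c.id) FROM authors p LEFT JOIN novels c ON c.author_id = p.id GROUP BY p.name

Result:
name    | COUNT(c.id)
--------+------------
Asimov  | 1          
Austen  | 1          
Borges  | 1          
Orwell  | 1          
Tolkien | 0          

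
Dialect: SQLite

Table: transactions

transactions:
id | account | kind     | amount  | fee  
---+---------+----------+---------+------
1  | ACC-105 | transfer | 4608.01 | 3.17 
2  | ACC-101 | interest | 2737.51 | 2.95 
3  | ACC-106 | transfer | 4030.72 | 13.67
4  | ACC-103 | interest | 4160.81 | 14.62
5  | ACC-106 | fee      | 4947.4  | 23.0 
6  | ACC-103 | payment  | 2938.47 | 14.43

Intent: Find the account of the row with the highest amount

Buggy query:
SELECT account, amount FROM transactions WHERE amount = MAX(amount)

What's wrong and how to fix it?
Bug: MAX(amount) is an aggregate and cannot be used directly in WHERE

Fix: Wrap MAX in a scalar subquery so WHERE compares against a single value

Corrected query:
SELECT account, amount FROM transactions WHERE amount = (SELECT MAX(amount) FROM transactions)

Result:
account | amount
--------+-------
ACC-106 | 4947.4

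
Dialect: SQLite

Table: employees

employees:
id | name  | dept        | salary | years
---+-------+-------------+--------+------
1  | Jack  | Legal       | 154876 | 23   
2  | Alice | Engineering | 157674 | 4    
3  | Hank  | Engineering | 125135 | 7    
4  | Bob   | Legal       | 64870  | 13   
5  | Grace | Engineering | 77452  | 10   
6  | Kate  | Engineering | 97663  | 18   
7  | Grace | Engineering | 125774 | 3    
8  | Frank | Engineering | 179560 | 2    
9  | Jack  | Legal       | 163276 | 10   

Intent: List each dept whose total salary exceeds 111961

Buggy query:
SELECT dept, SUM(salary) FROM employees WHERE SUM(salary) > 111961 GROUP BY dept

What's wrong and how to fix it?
Bug: WHERE runs before GROUP BY, so aggregates aren't available there

Fix: Move the aggregate condition to a HAVING clause

Corrected query:
SELECT dept, SUM(salary) FROM employees GROUP BY dept HAVING SUM(salary) > 111961

Result:
dept        | SUM(salary)
------------+------------
Engineering | 763258     
Legal       | 383022     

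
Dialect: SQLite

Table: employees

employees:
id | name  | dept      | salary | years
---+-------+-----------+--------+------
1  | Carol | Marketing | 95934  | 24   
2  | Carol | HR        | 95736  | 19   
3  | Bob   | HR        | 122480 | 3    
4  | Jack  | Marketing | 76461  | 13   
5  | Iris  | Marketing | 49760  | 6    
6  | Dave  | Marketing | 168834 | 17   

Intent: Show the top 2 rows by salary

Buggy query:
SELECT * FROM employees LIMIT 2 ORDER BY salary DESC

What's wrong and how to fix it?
Bug: LIMIT must come after ORDER BY

Fix: Sort with ORDER BY, then apply LIMIT

Corrected query:
SELECT * FROM employees ORDER BY salary DESC LIMIT 2

Result:
id | name | dept      | salary | years
---+------+-----------+--------+------
6  | Dave | Marketing | 168834 | 17   
3  | Bob  | HR        | 122480 | 3    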